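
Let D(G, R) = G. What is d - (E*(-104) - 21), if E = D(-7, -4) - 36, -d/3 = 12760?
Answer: -42731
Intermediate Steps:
d = -38280 (d = -3*12760 = -38280)
E = -43 (E = -7 - 36 = -43)
d - (E*(-104) - 21) = -38280 - (-43*(-104) - 21) = -38280 - (4472 - 21) = -38280 - 1*4451 = -38280 - 4451 = -42731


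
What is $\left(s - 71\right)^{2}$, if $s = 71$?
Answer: $0$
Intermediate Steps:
$\left(s - 71\right)^{2} = \left(71 - 71\right)^{2} = 0^{2} = 0$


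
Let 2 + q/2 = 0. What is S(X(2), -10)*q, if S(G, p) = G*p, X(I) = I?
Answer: 80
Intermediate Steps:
q = -4 (q = -4 + 2*0 = -4 + 0 = -4)
S(X(2), -10)*q = (2*(-10))*(-4) = -20*(-4) = 80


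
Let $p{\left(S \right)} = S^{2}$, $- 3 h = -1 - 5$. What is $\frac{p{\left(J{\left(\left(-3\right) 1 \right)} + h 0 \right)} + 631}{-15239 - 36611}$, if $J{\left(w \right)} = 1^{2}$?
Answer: $- \frac{316}{25925} \approx -0.012189$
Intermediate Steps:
$h = 2$ ($h = - \frac{-1 - 5}{3} = \left(- \frac{1}{3}\right) \left(-6\right) = 2$)
$J{\left(w \right)} = 1$
$\frac{p{\left(J{\left(\left(-3\right) 1 \right)} + h 0 \right)} + 631}{-15239 - 36611} = \frac{\left(1 + 2 \cdot 0\right)^{2} + 631}{-15239 - 36611} = \frac{\left(1 + 0\right)^{2} + 631}{-51850} = \left(1^{2} + 631\right) \left(- \frac{1}{51850}\right) = \left(1 + 631\right) \left(- \frac{1}{51850}\right) = 632 \left(- \frac{1}{51850}\right) = - \frac{316}{25925}$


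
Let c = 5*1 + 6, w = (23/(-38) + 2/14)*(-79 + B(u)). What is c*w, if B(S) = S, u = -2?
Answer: 109593/266 ≈ 412.00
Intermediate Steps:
w = 9963/266 (w = (23/(-38) + 2/14)*(-79 - 2) = (23*(-1/38) + 2*(1/14))*(-81) = (-23/38 + ⅐)*(-81) = -123/266*(-81) = 9963/266 ≈ 37.455)
c = 11 (c = 5 + 6 = 11)
c*w = 11*(9963/266) = 109593/266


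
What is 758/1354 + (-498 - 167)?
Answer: -449826/677 ≈ -664.44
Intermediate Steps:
758/1354 + (-498 - 167) = (1/1354)*758 - 665 = 379/677 - 665 = -449826/677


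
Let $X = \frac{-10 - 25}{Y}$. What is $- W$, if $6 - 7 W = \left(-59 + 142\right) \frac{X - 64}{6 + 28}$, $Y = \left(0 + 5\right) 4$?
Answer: $- \frac{3235}{136} \approx -23.787$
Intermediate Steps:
$Y = 20$ ($Y = 5 \cdot 4 = 20$)
$X = - \frac{7}{4}$ ($X = \frac{-10 - 25}{20} = \left(-10 - 25\right) \frac{1}{20} = \left(-35\right) \frac{1}{20} = - \frac{7}{4} \approx -1.75$)
$W = \frac{3235}{136}$ ($W = \frac{6}{7} - \frac{\left(-59 + 142\right) \frac{- \frac{7}{4} - 64}{6 + 28}}{7} = \frac{6}{7} - \frac{83 \left(- \frac{263}{4 \cdot 34}\right)}{7} = \frac{6}{7} - \frac{83 \left(\left(- \frac{263}{4}\right) \frac{1}{34}\right)}{7} = \frac{6}{7} - \frac{83 \left(- \frac{263}{136}\right)}{7} = \frac{6}{7} - - \frac{21829}{952} = \frac{6}{7} + \frac{21829}{952} = \frac{3235}{136} \approx 23.787$)
$- W = \left(-1\right) \frac{3235}{136} = - \frac{3235}{136}$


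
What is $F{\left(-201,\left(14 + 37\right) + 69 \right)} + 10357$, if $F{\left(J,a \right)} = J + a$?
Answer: $10276$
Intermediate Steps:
$F{\left(-201,\left(14 + 37\right) + 69 \right)} + 10357 = \left(-201 + \left(\left(14 + 37\right) + 69\right)\right) + 10357 = \left(-201 + \left(51 + 69\right)\right) + 10357 = \left(-201 + 120\right) + 10357 = -81 + 10357 = 10276$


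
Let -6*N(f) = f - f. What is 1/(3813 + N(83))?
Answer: 1/3813 ≈ 0.00026226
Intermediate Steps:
N(f) = 0 (N(f) = -(f - f)/6 = -⅙*0 = 0)
1/(3813 + N(83)) = 1/(3813 + 0) = 1/3813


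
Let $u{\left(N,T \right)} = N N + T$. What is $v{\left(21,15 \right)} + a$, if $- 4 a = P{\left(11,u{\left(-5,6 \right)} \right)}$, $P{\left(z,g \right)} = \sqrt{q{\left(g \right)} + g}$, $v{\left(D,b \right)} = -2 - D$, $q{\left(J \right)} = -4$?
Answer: $-23 - \frac{3 \sqrt{3}}{4} \approx -24.299$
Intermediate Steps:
$u{\left(N,T \right)} = T + N^{2}$ ($u{\left(N,T \right)} = N^{2} + T = T + N^{2}$)
$P{\left(z,g \right)} = \sqrt{-4 + g}$
$a = - \frac{3 \sqrt{3}}{4}$ ($a = - \frac{\sqrt{-4 + \left(6 + \left(-5\right)^{2}\right)}}{4} = - \frac{\sqrt{-4 + \left(6 + 25\right)}}{4} = - \frac{\sqrt{-4 + 31}}{4} = - \frac{\sqrt{27}}{4} = - \frac{3 \sqrt{3}}{4} \approx -1.299$)
$v{\left(21,15 \right)} + a = \left(-2 - 21\right) - \frac{3 \sqrt{3}}{4} = -23 - \frac{3 \sqrt{3}}{4}$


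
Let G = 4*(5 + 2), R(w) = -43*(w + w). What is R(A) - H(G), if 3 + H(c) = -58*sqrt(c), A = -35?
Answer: 3013 + 116*sqrt(7) ≈ 3319.9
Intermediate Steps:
R(w) = -86*w
G = 28 (G = 4*7 = 28)
H(c) = -3 - 58*sqrt(c)
R(A) - H(G) = -86*(-35) - (-3 - 116*sqrt(7)) = 3010 - (-3 - 116*sqrt(7)) = 3010 + (3 + 116*sqrt(7)) = 3013 + 116*sqrt(7)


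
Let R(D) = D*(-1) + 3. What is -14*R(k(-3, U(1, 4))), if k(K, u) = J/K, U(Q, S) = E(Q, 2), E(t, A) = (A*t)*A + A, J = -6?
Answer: -14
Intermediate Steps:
E(t, A) = A + t*A² (E(t, A) = t*A² + A = A + t*A²)
U(Q, S) = 2 + 4*Q (U(Q, S) = 2*(1 + 2*Q) = 2 + 4*Q)
k(K, u) = -6/K
R(D) = 3 - D (R(D) = -D + 3 = 3 - D)
-14*R(k(-3, U(1, 4))) = -14*(3 - (-6)/(-3)) = -14*(3 - (-6)*(-1)/3) = -14*(3 - 1*2) = -14*(3 - 2) = -14*1 = -14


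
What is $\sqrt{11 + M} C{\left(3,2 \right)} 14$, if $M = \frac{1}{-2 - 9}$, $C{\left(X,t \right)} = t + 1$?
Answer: $\frac{84 \sqrt{330}}{11} \approx 138.72$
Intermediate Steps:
$C{\left(X,t \right)} = 1 + t$
$M = - \frac{1}{11}$ ($M = \frac{1}{-11} = - \frac{1}{11} \approx -0.090909$)
$\sqrt{11 + M} C{\left(3,2 \right)} 14 = \sqrt{11 - \frac{1}{11}} \left(1 + 2\right) 14 = \sqrt{\frac{120}{11}} \cdot 3 \cdot 14 = \frac{2 \sqrt{330}}{11} \cdot 3 \cdot 14 = \frac{6 \sqrt{330}}{11} \cdot 14 = \frac{84 \sqrt{330}}{11}$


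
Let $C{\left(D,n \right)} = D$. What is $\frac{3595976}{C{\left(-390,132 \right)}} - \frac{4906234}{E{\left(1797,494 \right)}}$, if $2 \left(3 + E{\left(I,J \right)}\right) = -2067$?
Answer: $- \frac{201533096}{44915} \approx -4487.0$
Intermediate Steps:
$E{\left(I,J \right)} = - \frac{2073}{2}$ ($E{\left(I,J \right)} = -3 + \frac{1}{2} \left(-2067\right) = -3 - \frac{2067}{2} = - \frac{2073}{2}$)
$\frac{3595976}{C{\left(-390,132 \right)}} - \frac{4906234}{E{\left(1797,494 \right)}} = \frac{3595976}{-390} - \frac{4906234}{- \frac{2073}{2}} = 3595976 \left(- \frac{1}{390}\right) - - \frac{9812468}{2073} = - \frac{1797988}{195} + \frac{9812468}{2073} = - \frac{201533096}{44915}$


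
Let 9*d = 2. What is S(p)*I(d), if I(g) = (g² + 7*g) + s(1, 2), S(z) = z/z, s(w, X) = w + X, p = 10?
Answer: 373/81 ≈ 4.6049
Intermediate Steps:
d = 2/9 (d = (⅑)*2 = 2/9 ≈ 0.22222)
s(w, X) = X + w
S(z) = 1
I(g) = 3 + g² + 7*g (I(g) = (g² + 7*g) + (2 + 1) = (g² + 7*g) + 3 = 3 + g² + 7*g)
S(p)*I(d) = 1*(3 + (2/9)² + 7*(2/9)) = 1*(3 + 4/81 + 14/9) = 1*(373/81) = 373/81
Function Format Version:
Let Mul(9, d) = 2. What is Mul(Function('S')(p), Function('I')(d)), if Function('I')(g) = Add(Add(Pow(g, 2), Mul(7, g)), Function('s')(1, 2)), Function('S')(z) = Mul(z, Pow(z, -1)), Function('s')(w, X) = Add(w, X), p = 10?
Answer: Rational(373, 81) ≈ 4.6049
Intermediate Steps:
d = Rational(2, 9) (d = Mul(Rational(1, 9), 2) = Rational(2, 9) ≈ 0.22222)
Function('s')(w, X) = Add(X, w)
Function('S')(z) = 1
Function('I')(g) = Add(3, Pow(g, 2), Mul(7, g)) (Function('I')(g) = Add(Add(Pow(g, 2), Mul(7, g)), Add(2, 1)) = Add(Add(Pow(g, 2), Mul(7, g)), 3) = Add(3, Pow(g, 2), Mul(7, g)))
Mul(Function('S')(p), Function('I')(d)) = Mul(1, Add(3, Pow(Rational(2, 9), 2), Mul(7, Rational(2, 9)))) = Mul(1, Add(3, Rational(4, 81), Rational(14, 9))) = Mul(1, Rational(373, 81)) = Rational(373, 81)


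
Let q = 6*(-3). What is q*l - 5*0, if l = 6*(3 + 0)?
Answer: -324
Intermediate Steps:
q = -18
l = 18 (l = 6*3 = 18)
q*l - 5*0 = -18*18 - 5*0 = -324 + 0 = -324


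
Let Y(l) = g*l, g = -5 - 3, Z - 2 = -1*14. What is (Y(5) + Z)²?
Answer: 2704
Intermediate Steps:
Z = -12 (Z = 2 - 1*14 = 2 - 14 = -12)
g = -8
Y(l) = -8*l
(Y(5) + Z)² = (-8*5 - 12)² = (-40 - 12)² = (-52)² = 2704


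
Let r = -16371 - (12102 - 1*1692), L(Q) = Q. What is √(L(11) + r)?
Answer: I*√26770 ≈ 163.62*I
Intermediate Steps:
r = -26781 (r = -16371 - (12102 - 1692) = -16371 - 1*10410 = -16371 - 10410 = -26781)
√(L(11) + r) = √(11 - 26781) = √(-26770) = I*√26770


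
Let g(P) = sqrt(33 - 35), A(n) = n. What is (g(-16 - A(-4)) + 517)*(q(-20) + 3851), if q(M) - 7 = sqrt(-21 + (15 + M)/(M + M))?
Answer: (517 + I*sqrt(2))*(15432 + I*sqrt(334))/4 ≈ 1.9946e+6 + 7818.2*I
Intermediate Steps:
g(P) = I*sqrt(2) (g(P) = sqrt(-2) = I*sqrt(2))
q(M) = 7 + sqrt(-21 + (15 + M)/(2*M)) (q(M) = 7 + sqrt(-21 + (15 + M)/(M + M)) = 7 + sqrt(-21 + (15 + M)/((2*M))) = 7 + sqrt(-21 + (15 + M)*(1/(2*M))) = 7 + sqrt(-21 + (15 + M)/(2*M)))
(g(-16 - A(-4)) + 517)*(q(-20) + 3851) = (I*sqrt(2) + 517)*((7 + sqrt(-82 + 30/(-20))/2) + 3851) = (517 + I*sqrt(2))*((7 + sqrt(-82 + 30*(-1/20))/2) + 3851) = (517 + I*sqrt(2))*((7 + sqrt(-82 - 3/2)/2) + 3851) = (517 + I*sqrt(2))*((7 + sqrt(-167/2)/2) + 3851) = (517 + I*sqrt(2))*((7 + (I*sqrt(334)/2)/2) + 3851) = (517 + I*sqrt(2))*((7 + I*sqrt(334)/4) + 3851) = (517 + I*sqrt(2))*(3858 + I*sqrt(334)/4)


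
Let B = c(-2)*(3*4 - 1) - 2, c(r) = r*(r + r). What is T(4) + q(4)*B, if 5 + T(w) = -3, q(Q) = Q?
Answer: 336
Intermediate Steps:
T(w) = -8 (T(w) = -5 - 3 = -8)
c(r) = 2*r**2 (c(r) = r*(2*r) = 2*r**2)
B = 86 (B = (2*(-2)**2)*(3*4 - 1) - 2 = (2*4)*(12 - 1) - 2 = 8*11 - 2 = 88 - 2 = 86)
T(4) + q(4)*B = -8 + 4*86 = -8 + 344 = 336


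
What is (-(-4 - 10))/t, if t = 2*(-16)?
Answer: -7/16 ≈ -0.43750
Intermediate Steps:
t = -32
(-(-4 - 10))/t = (-(-4 - 10))/(-32) = -(-1)*(-14)/32 = -1/32*14 = -7/16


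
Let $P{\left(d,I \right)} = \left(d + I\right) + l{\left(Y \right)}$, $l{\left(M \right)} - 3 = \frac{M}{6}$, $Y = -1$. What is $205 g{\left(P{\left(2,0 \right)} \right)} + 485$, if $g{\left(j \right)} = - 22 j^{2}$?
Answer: $- \frac{1887725}{18} \approx -1.0487 \cdot 10^{5}$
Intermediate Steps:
$l{\left(M \right)} = 3 + \frac{M}{6}$
$P{\left(d,I \right)} = \frac{17}{6} + I + d$ ($P{\left(d,I \right)} = \left(d + I\right) + \left(3 + \frac{1}{6} \left(-1\right)\right) = \left(I + d\right) + \left(3 - \frac{1}{6}\right) = \left(I + d\right) + \frac{17}{6} = \frac{17}{6} + I + d$)
$205 g{\left(P{\left(2,0 \right)} \right)} + 485 = 205 \left(- 22 \left(\frac{17}{6} + 0 + 2\right)^{2}\right) + 485 = 205 \left(- 22 \left(\frac{29}{6}\right)^{2}\right) + 485 = 205 \left(\left(-22\right) \frac{841}{36}\right) + 485 = 205 \left(- \frac{9251}{18}\right) + 485 = - \frac{1896455}{18} + 485 = - \frac{1887725}{18}$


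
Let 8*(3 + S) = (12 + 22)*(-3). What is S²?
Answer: 3969/16 ≈ 248.06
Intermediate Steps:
S = -63/4 (S = -3 + ((12 + 22)*(-3))/8 = -3 + (34*(-3))/8 = -3 + (⅛)*(-102) = -3 - 51/4 = -63/4 ≈ -15.750)
S² = (-63/4)² = 3969/16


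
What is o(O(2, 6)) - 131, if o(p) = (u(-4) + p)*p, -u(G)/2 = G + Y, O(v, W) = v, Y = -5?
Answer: -91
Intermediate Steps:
u(G) = 10 - 2*G (u(G) = -2*(G - 5) = -2*(-5 + G) = 10 - 2*G)
o(p) = p*(18 + p) (o(p) = ((10 - 2*(-4)) + p)*p = ((10 + 8) + p)*p = (18 + p)*p = p*(18 + p))
o(O(2, 6)) - 131 = 2*(18 + 2) - 131 = 2*20 - 131 = 40 - 131 = -91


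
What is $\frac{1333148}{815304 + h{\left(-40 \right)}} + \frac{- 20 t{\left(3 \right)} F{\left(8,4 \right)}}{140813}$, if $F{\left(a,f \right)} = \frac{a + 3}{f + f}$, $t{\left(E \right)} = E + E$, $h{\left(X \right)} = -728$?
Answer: $\frac{46897541071}{28675722572} \approx 1.6354$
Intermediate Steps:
$t{\left(E \right)} = 2 E$
$F{\left(a,f \right)} = \frac{3 + a}{2 f}$
$\frac{1333148}{815304 + h{\left(-40 \right)}} + \frac{- 20 t{\left(3 \right)} F{\left(8,4 \right)}}{140813} = \frac{1333148}{815304 - 728} + \frac{- 20 \cdot 2 \cdot 3 \frac{3 + 8}{2 \cdot 4}}{140813} = \frac{1333148}{814576} + \left(-20\right) 6 \cdot \frac{1}{2} \cdot \frac{1}{4} \cdot 11 \cdot \frac{1}{140813} = 1333148 \cdot \frac{1}{814576} + \left(-120\right) \frac{11}{8} \cdot \frac{1}{140813} = \frac{333287}{203644} - \frac{165}{140813} = \frac{46897541071}{28675722572}$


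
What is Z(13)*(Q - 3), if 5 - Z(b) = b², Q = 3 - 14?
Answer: 2296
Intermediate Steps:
Q = -11
Z(b) = 5 - b²
Z(13)*(Q - 3) = (5 - 1*13²)*(-11 - 3) = (5 - 1*169)*(-14) = (5 - 169)*(-14) = -164*(-14) = 2296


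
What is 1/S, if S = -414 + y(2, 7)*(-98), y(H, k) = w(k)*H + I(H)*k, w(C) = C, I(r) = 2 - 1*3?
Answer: -1/1100 ≈ -0.00090909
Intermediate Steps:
I(r) = -1 (I(r) = 2 - 3 = -1)
y(H, k) = -k + H*k (y(H, k) = k*H - k = H*k - k = -k + H*k)
S = -1100 (S = -414 + (7*(-1 + 2))*(-98) = -414 + (7*1)*(-98) = -414 + 7*(-98) = -414 - 686 = -1100)
1/S = 1/(-1100) = -1/1100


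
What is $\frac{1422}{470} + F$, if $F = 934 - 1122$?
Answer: $- \frac{43469}{235} \approx -184.97$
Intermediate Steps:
$F = -188$ ($F = 934 - 1122 = -188$)
$\frac{1422}{470} + F = \frac{1422}{470} - 188 = 1422 \cdot \frac{1}{470} - 188 = \frac{711}{235} - 188 = - \frac{43469}{235}$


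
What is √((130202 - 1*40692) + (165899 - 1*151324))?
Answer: 9*√1285 ≈ 322.62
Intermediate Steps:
√((130202 - 1*40692) + (165899 - 1*151324)) = √((130202 - 40692) + (165899 - 151324)) = √(89510 + 14575) = √104085 = 9*√1285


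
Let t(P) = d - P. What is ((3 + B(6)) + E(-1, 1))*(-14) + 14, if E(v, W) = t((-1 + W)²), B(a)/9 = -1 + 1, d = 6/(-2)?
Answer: 14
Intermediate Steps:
d = -3 (d = 6*(-½) = -3)
B(a) = 0 (B(a) = 9*(-1 + 1) = 9*0 = 0)
t(P) = -3 - P
E(v, W) = -3 - (-1 + W)²
((3 + B(6)) + E(-1, 1))*(-14) + 14 = ((3 + 0) + (-3 - (-1 + 1)²))*(-14) + 14 = (3 + (-3 - 1*0²))*(-14) + 14 = (3 + (-3 - 1*0))*(-14) + 14 = (3 + (-3 + 0))*(-14) + 14 = (3 - 3)*(-14) + 14 = 0*(-14) + 14 = 0 + 14 = 14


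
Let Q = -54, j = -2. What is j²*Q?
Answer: -216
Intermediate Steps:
j²*Q = (-2)²*(-54) = 4*(-54) = -216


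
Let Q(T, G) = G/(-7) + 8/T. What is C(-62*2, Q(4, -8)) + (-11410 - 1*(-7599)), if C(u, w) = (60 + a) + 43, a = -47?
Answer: -3755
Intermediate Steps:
Q(T, G) = 8/T - G/7 (Q(T, G) = G*(-1/7) + 8/T = -G/7 + 8/T = 8/T - G/7)
C(u, w) = 56 (C(u, w) = (60 - 47) + 43 = 13 + 43 = 56)
C(-62*2, Q(4, -8)) + (-11410 - 1*(-7599)) = 56 + (-11410 - 1*(-7599)) = 56 + (-11410 + 7599) = 56 - 3811 = -3755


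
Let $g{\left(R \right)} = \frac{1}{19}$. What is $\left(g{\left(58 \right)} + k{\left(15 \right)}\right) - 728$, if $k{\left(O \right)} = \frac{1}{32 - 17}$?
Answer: $- \frac{207446}{285} \approx -727.88$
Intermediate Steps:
$g{\left(R \right)} = \frac{1}{19}$
$k{\left(O \right)} = \frac{1}{15}$
$\left(g{\left(58 \right)} + k{\left(15 \right)}\right) - 728 = \left(\frac{1}{19} + \frac{1}{15}\right) - 728 = \frac{34}{285} - 728 = - \frac{207446}{285}$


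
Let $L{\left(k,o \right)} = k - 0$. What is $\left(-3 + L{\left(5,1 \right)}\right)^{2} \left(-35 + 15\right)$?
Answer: $-80$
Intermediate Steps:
$L{\left(k,o \right)} = k$ ($L{\left(k,o \right)} = k + 0 = k$)
$\left(-3 + L{\left(5,1 \right)}\right)^{2} \left(-35 + 15\right) = \left(-3 + 5\right)^{2} \left(-35 + 15\right) = 2^{2} \left(-20\right) = 4 \left(-20\right) = -80$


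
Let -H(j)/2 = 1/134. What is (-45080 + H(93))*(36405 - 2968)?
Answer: -100991810757/67 ≈ -1.5073e+9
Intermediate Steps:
H(j) = -1/67 (H(j) = -2/134 = -2*1/134 = -1/67)
(-45080 + H(93))*(36405 - 2968) = (-45080 - 1/67)*(36405 - 2968) = -3020361/67*33437 = -100991810757/67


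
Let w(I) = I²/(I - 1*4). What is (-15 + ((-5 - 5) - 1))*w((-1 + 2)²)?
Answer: 26/3 ≈ 8.6667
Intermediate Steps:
w(I) = I²/(-4 + I) (w(I) = I²/(I - 4) = I²/(-4 + I))
(-15 + ((-5 - 5) - 1))*w((-1 + 2)²) = (-15 + ((-5 - 5) - 1))*(((-1 + 2)²)²/(-4 + (-1 + 2)²)) = (-15 + (-10 - 1))*((1²)²/(-4 + 1²)) = (-15 - 11)*(1²/(-4 + 1)) = -26/(-3) = -26*(-1)/3 = -26*(-⅓) = 26/3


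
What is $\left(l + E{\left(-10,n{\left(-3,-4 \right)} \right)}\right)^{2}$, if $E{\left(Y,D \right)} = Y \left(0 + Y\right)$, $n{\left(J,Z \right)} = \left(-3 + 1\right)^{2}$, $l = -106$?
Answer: $36$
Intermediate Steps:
$n{\left(J,Z \right)} = 4$ ($n{\left(J,Z \right)} = \left(-2\right)^{2} = 4$)
$E{\left(Y,D \right)} = Y^{2}$ ($E{\left(Y,D \right)} = Y Y = Y^{2}$)
$\left(l + E{\left(-10,n{\left(-3,-4 \right)} \right)}\right)^{2} = \left(-106 + \left(-10\right)^{2}\right)^{2} = \left(-106 + 100\right)^{2} = \left(-6\right)^{2} = 36$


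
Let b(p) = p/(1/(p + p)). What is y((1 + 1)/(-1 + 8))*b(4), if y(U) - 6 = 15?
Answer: 672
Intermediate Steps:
y(U) = 21 (y(U) = 6 + 15 = 21)
b(p) = 2*p**2 (b(p) = p/(1/(2*p)) = p/((1/(2*p))) = p*(2*p) = 2*p**2)
y((1 + 1)/(-1 + 8))*b(4) = 21*(2*4**2) = 21*(2*16) = 21*32 = 672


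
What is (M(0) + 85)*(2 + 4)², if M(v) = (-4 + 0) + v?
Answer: 2916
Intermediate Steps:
M(v) = -4 + v
(M(0) + 85)*(2 + 4)² = ((-4 + 0) + 85)*(2 + 4)² = (-4 + 85)*6² = 81*36 = 2916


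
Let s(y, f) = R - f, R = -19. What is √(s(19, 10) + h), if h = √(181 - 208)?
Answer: √(-29 + 3*I*√3) ≈ 0.48054 + 5.4066*I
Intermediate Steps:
s(y, f) = -19 - f
h = 3*I*√3 (h = √(-27) = 3*I*√3 ≈ 5.1962*I)
√(s(19, 10) + h) = √((-19 - 1*10) + 3*I*√3) = √((-19 - 10) + 3*I*√3) = √(-29 + 3*I*√3)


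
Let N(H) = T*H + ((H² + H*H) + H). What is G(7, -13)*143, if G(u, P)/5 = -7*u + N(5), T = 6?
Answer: 25740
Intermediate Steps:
N(H) = 2*H² + 7*H (N(H) = 6*H + ((H² + H*H) + H) = 6*H + ((H² + H²) + H) = 6*H + (2*H² + H) = 6*H + (H + 2*H²) = 2*H² + 7*H)
G(u, P) = 425 - 35*u (G(u, P) = 5*(-7*u + 5*(7 + 2*5)) = 5*(-7*u + 5*(7 + 10)) = 5*(-7*u + 5*17) = 5*(-7*u + 85) = 5*(85 - 7*u) = 425 - 35*u)
G(7, -13)*143 = (425 - 35*7)*143 = (425 - 245)*143 = 180*143 = 25740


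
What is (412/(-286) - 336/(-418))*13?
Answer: -1730/209 ≈ -8.2775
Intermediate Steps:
(412/(-286) - 336/(-418))*13 = (412*(-1/286) - 336*(-1/418))*13 = (-206/143 + 168/209)*13 = -1730/2717*13 = -1730/209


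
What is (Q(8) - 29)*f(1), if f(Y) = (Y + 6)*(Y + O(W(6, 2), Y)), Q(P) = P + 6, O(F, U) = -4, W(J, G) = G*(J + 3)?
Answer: 315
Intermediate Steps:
W(J, G) = G*(3 + J)
Q(P) = 6 + P
f(Y) = (-4 + Y)*(6 + Y) (f(Y) = (Y + 6)*(Y - 4) = (6 + Y)*(-4 + Y) = (-4 + Y)*(6 + Y))
(Q(8) - 29)*f(1) = ((6 + 8) - 29)*(-24 + 1² + 2*1) = (14 - 29)*(-24 + 1 + 2) = -15*(-21) = 315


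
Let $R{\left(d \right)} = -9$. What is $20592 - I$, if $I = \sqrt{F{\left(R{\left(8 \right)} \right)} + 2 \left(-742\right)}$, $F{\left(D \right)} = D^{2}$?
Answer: $20592 - i \sqrt{1403} \approx 20592.0 - 37.457 i$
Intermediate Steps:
$I = i \sqrt{1403}$ ($I = \sqrt{\left(-9\right)^{2} + 2 \left(-742\right)} = \sqrt{81 - 1484} = \sqrt{-1403} = i \sqrt{1403} \approx 37.457 i$)
$20592 - I = 20592 - i \sqrt{1403}$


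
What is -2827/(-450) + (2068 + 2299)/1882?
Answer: 1821391/211725 ≈ 8.6026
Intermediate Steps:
-2827/(-450) + (2068 + 2299)/1882 = -2827*(-1/450) + 4367*(1/1882) = 2827/450 + 4367/1882 = 1821391/211725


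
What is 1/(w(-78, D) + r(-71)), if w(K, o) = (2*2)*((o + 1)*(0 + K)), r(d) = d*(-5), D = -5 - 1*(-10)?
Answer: -1/1517 ≈ -0.00065920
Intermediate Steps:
D = 5 (D = -5 + 10 = 5)
r(d) = -5*d
w(K, o) = 4*K*(1 + o) (w(K, o) = 4*((1 + o)*K) = 4*(K*(1 + o)) = 4*K*(1 + o))
1/(w(-78, D) + r(-71)) = 1/(4*(-78)*(1 + 5) - 5*(-71)) = 1/(4*(-78)*6 + 355) = 1/(-1872 + 355) = 1/(-1517) = -1/1517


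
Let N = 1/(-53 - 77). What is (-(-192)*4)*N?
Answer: -384/65 ≈ -5.9077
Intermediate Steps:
N = -1/130 (N = 1/(-130) = -1/130 ≈ -0.0076923)
(-(-192)*4)*N = -(-192)*4*(-1/130) = -16*(-48)*(-1/130) = 768*(-1/130) = -384/65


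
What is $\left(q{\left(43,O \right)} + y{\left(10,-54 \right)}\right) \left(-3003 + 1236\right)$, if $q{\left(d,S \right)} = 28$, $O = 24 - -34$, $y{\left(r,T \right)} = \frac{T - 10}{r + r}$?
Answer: $- \frac{219108}{5} \approx -43822.0$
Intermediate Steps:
$y{\left(r,T \right)} = \frac{-10 + T}{2 r}$
$O = 58$ ($O = 24 + 34 = 58$)
$\left(q{\left(43,O \right)} + y{\left(10,-54 \right)}\right) \left(-3003 + 1236\right) = \left(28 + \frac{-10 - 54}{2 \cdot 10}\right) \left(-3003 + 1236\right) = \left(28 + \frac{1}{2} \cdot \frac{1}{10} \left(-64\right)\right) \left(-1767\right) = \left(28 - \frac{16}{5}\right) \left(-1767\right) = \frac{124}{5} \left(-1767\right) = - \frac{219108}{5}$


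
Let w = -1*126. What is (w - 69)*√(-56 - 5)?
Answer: -195*I*√61 ≈ -1523.0*I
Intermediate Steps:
w = -126
(w - 69)*√(-56 - 5) = (-126 - 69)*√(-56 - 5) = -195*I*√61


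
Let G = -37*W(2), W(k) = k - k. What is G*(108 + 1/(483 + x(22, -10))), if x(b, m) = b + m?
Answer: 0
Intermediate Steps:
W(k) = 0
G = 0 (G = -37*0 = 0)
G*(108 + 1/(483 + x(22, -10))) = 0*(108 + 1/(483 + (22 - 10))) = 0*(108 + 1/(483 + 12)) = 0*(108 + 1/495) = 0*(53461/495) = 0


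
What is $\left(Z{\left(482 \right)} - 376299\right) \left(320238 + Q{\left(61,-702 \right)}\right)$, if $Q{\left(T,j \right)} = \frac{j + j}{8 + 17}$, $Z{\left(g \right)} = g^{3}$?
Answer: $\frac{893338303188474}{25} \approx 3.5734 \cdot 10^{13}$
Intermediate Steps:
$Q{\left(T,j \right)} = \frac{2 j}{25}$
$\left(Z{\left(482 \right)} - 376299\right) \left(320238 + Q{\left(61,-702 \right)}\right) = \left(482^{3} - 376299\right) \left(320238 + \frac{2}{25} \left(-702\right)\right) = \left(111980168 - 376299\right) \left(320238 - \frac{1404}{25}\right) = 111603869 \cdot \frac{8004546}{25} = \frac{893338303188474}{25}$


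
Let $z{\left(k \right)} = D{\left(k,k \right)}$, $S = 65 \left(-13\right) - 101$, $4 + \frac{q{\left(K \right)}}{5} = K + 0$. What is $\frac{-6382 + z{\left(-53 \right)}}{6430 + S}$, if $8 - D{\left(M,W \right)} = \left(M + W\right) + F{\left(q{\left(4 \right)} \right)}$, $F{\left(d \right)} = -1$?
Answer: $- \frac{2089}{1828} \approx -1.1428$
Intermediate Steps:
$q{\left(K \right)} = -20 + 5 K$ ($q{\left(K \right)} = -20 + 5 \left(K + 0\right) = -20 + 5 K$)
$S = -946$ ($S = -845 - 101 = -946$)
$D{\left(M,W \right)} = 9 - M - W$ ($D{\left(M,W \right)} = 8 - \left(\left(M + W\right) - 1\right) = 8 - \left(-1 + M + W\right) = 9 - M - W$)
$z{\left(k \right)} = 9 - 2 k$ ($z{\left(k \right)} = 9 - k - k = 9 - 2 k$)
$\frac{-6382 + z{\left(-53 \right)}}{6430 + S} = \frac{-6382 + \left(9 - -106\right)}{6430 - 946} = \frac{-6382 + \left(9 + 106\right)}{5484} = \left(-6382 + 115\right) \frac{1}{5484} = \left(-6267\right) \frac{1}{5484} = - \frac{2089}{1828}$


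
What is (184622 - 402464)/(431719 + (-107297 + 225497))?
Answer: -217842/549919 ≈ -0.39613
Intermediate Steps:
(184622 - 402464)/(431719 + (-107297 + 225497)) = -217842/(431719 + 118200) = -217842/549919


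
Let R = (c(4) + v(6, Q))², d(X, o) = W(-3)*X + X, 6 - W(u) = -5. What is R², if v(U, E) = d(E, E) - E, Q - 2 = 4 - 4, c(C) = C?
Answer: 456976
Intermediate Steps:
W(u) = 11 (W(u) = 6 - 1*(-5) = 6 + 5 = 11)
d(X, o) = 12*X (d(X, o) = 11*X + X = 12*X)
Q = 2 (Q = 2 + (4 - 4) = 2 + 0 = 2)
v(U, E) = 11*E (v(U, E) = 12*E - E = 11*E)
R = 676 (R = (4 + 11*2)² = (4 + 22)² = 26² = 676)
R² = 676² = 456976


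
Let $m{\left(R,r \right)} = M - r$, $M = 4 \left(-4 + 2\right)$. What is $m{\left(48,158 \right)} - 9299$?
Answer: $-9465$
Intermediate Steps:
$M = -8$ ($M = 4 \left(-2\right) = -8$)
$m{\left(R,r \right)} = -8 - r$
$m{\left(48,158 \right)} - 9299 = \left(-8 - 158\right) - 9299 = -166 - 9299 = -9465$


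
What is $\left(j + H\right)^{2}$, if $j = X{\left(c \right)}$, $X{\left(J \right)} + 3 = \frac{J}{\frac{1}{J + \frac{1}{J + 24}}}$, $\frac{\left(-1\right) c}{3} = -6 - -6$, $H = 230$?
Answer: $51529$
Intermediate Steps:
$c = 0$ ($c = - 3 \left(-6 - -6\right) = - 3 \left(-6 + \left(-3 + 9\right)\right) = - 3 \left(-6 + 6\right) = \left(-3\right) 0 = 0$)
$X{\left(J \right)} = -3 + J \left(J + \frac{1}{24 + J}\right)$ ($X{\left(J \right)} = -3 + \frac{J}{\frac{1}{J + \frac{1}{J + 24}}} = -3 + \frac{J}{\frac{1}{J + \frac{1}{24 + J}}} = -3 + J \left(J + \frac{1}{24 + J}\right)$)
$j = -3$ ($j = \frac{-72 + 0^{3} - 0 + 24 \cdot 0^{2}}{24 + 0} = \frac{-72 + 0 + 0 + 24 \cdot 0}{24} = \frac{-72 + 0 + 0 + 0}{24} = \frac{1}{24} \left(-72\right) = -3$)
$\left(j + H\right)^{2} = \left(-3 + 230\right)^{2} = 227^{2} = 51529$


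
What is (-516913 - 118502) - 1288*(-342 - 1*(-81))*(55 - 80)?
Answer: -9039615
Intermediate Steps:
(-516913 - 118502) - 1288*(-342 - 1*(-81))*(55 - 80) = -635415 - 1288*(-342 + 81)*(-25) = -635415 - 1288*(-261*(-25)) = -635415 - 1288*6525 = -635415 - 1*8404200 = -635415 - 8404200 = -9039615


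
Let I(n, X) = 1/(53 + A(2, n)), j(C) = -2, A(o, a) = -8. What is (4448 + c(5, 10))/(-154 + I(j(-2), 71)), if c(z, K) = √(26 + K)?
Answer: -200430/6929 ≈ -28.926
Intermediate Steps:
I(n, X) = 1/45 (I(n, X) = 1/(53 - 8) = 1/45)
(4448 + c(5, 10))/(-154 + I(j(-2), 71)) = (4448 + √(26 + 10))/(-154 + 1/45) = (4448 + √36)/(-6929/45) = (4448 + 6)*(-45/6929) = 4454*(-45/6929) = -200430/6929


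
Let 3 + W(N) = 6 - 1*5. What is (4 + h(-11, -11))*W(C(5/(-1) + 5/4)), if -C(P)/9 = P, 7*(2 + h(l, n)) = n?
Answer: -6/7 ≈ -0.85714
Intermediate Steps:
h(l, n) = -2 + n/7
C(P) = -9*P
W(N) = -2 (W(N) = -3 + (6 - 1*5) = -3 + (6 - 5) = -3 + 1 = -2)
(4 + h(-11, -11))*W(C(5/(-1) + 5/4)) = (4 + (-2 + (⅐)*(-11)))*(-2) = (4 + (-2 - 11/7))*(-2) = (4 - 25/7)*(-2) = (3/7)*(-2) = -6/7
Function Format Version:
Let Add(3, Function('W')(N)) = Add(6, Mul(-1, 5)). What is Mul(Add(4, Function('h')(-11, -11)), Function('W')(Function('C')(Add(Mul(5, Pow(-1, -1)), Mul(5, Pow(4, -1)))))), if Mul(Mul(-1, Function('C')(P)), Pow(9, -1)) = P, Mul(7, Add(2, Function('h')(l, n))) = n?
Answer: Rational(-6, 7) ≈ -0.85714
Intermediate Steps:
Function('h')(l, n) = Add(-2, Mul(Rational(1, 7), n))
Function('C')(P) = Mul(-9, P)
Function('W')(N) = -2 (Function('W')(N) = Add(-3, Add(6, Mul(-1, 5))) = Add(-3, Add(6, -5)) = Add(-3, 1) = -2)
Mul(Add(4, Function('h')(-11, -11)), Function('W')(Function('C')(Add(Mul(5, Pow(-1, -1)), Mul(5, Pow(4, -1)))))) = Mul(Add(4, Add(-2, Mul(Rational(1, 7), -11))), -2) = Mul(Add(4, Add(-2, Rational(-11, 7))), -2) = Mul(Add(4, Rational(-25, 7)), -2) = Mul(Rational(3, 7), -2) = Rational(-6, 7)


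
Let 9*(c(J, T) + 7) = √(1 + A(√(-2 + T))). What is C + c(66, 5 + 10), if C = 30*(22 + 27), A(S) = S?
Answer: 1463 + √(1 + √13)/9 ≈ 1463.2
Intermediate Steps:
c(J, T) = -7 + √(1 + √(-2 + T))/9
C = 1470 (C = 30*49 = 1470)
C + c(66, 5 + 10) = 1470 + (-7 + √(1 + √(-2 + (5 + 10)))/9) = 1470 + (-7 + √(1 + √(-2 + 15))/9) = 1470 + (-7 + √(1 + √13)/9) = 1463 + √(1 + √13)/9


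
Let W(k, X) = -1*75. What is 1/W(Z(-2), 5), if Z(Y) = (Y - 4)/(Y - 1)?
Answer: -1/75 ≈ -0.013333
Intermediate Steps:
Z(Y) = (-4 + Y)/(-1 + Y)
W(k, X) = -75
1/W(Z(-2), 5) = 1/(-75) = -1/75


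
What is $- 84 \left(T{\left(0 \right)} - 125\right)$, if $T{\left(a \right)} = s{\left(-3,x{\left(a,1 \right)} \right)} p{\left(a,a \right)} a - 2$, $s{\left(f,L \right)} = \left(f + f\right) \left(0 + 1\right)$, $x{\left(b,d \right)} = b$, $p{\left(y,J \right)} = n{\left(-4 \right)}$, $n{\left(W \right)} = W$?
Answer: $10668$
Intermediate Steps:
$p{\left(y,J \right)} = -4$
$s{\left(f,L \right)} = 2 f$ ($s{\left(f,L \right)} = 2 f 1 = 2 f$)
$T{\left(a \right)} = -2 + 24 a$ ($T{\left(a \right)} = 2 \left(-3\right) \left(- 4 a\right) - 2 = - 6 \left(- 4 a\right) - 2 = 24 a - 2 = -2 + 24 a$)
$- 84 \left(T{\left(0 \right)} - 125\right) = - 84 \left(\left(-2 + 24 \cdot 0\right) - 125\right) = - 84 \left(\left(-2 + 0\right) - 125\right) = - 84 \left(-2 - 125\right) = \left(-84\right) \left(-127\right) = 10668$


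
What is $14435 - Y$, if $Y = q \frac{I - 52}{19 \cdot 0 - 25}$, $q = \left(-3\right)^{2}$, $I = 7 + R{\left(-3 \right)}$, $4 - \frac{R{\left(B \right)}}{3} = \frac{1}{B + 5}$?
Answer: $\frac{721129}{50} \approx 14423.0$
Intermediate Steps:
$R{\left(B \right)} = 12 - \frac{3}{5 + B}$ ($R{\left(B \right)} = 12 - \frac{3}{B + 5} = 12 - \frac{3}{5 + B}$)
$I = \frac{35}{2}$ ($I = 7 + \frac{3 \left(19 + 4 \left(-3\right)\right)}{5 - 3} = 7 + \frac{3 \left(19 - 12\right)}{2} = 7 + 3 \cdot \frac{1}{2} \cdot 7 = 7 + \frac{21}{2} = \frac{35}{2} \approx 17.5$)
$q = 9$
$Y = \frac{621}{50}$ ($Y = 9 \frac{\frac{35}{2} - 52}{19 \cdot 0 - 25} = 9 \left(- \frac{69}{2 \left(0 - 25\right)}\right) = 9 \left(- \frac{69}{2 \left(-25\right)}\right) = 9 \left(\left(- \frac{69}{2}\right) \left(- \frac{1}{25}\right)\right) = 9 \cdot \frac{69}{50} = \frac{621}{50} \approx 12.42$)
$14435 - Y = 14435 - \frac{621}{50} = \frac{721129}{50}$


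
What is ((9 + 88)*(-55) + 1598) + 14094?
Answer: 10357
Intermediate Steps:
((9 + 88)*(-55) + 1598) + 14094 = (97*(-55) + 1598) + 14094 = (-5335 + 1598) + 14094 = -3737 + 14094 = 10357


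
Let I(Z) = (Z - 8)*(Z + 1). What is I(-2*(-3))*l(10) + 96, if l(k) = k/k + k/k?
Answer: 68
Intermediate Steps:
l(k) = 2 (l(k) = 1 + 1 = 2)
I(Z) = (1 + Z)*(-8 + Z) (I(Z) = (-8 + Z)*(1 + Z) = (1 + Z)*(-8 + Z))
I(-2*(-3))*l(10) + 96 = (-8 + (-2*(-3))² - (-14)*(-3))*2 + 96 = (-8 + 6² - 7*6)*2 + 96 = (-8 + 36 - 42)*2 + 96 = -14*2 + 96 = -28 + 96 = 68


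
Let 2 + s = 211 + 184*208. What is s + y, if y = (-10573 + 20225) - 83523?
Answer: -35390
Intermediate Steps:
s = 38481 (s = -2 + (211 + 184*208) = -2 + (211 + 38272) = -2 + 38483 = 38481)
y = -73871 (y = 9652 - 83523 = -73871)
s + y = 38481 - 73871 = -35390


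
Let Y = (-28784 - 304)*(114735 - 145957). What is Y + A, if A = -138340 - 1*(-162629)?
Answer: 908209825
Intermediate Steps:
A = 24289 (A = -138340 + 162629 = 24289)
Y = 908185536 (Y = -29088*(-31222) = 908185536)
Y + A = 908185536 + 24289 = 908209825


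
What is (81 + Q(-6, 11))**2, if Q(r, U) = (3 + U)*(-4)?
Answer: 625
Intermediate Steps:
Q(r, U) = -12 - 4*U
(81 + Q(-6, 11))**2 = (81 + (-12 - 4*11))**2 = (81 + (-12 - 44))**2 = (81 - 56)**2 = 25**2 = 625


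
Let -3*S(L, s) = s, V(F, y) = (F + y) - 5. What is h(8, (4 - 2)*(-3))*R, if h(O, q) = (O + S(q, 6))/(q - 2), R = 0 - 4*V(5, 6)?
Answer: 18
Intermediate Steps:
V(F, y) = -5 + F + y
S(L, s) = -s/3
R = -24 (R = 0 - 4*(-5 + 5 + 6) = 0 - 4*6 = 0 - 24 = -24)
h(O, q) = (-2 + O)/(-2 + q) (h(O, q) = (O - 1/3*6)/(q - 2) = (O - 2)/(-2 + q) = (-2 + O)/(-2 + q))
h(8, (4 - 2)*(-3))*R = ((-2 + 8)/(-2 + (4 - 2)*(-3)))*(-24) = (6/(-2 + 2*(-3)))*(-24) = (6/(-2 - 6))*(-24) = (6/(-8))*(-24) = -1/8*6*(-24) = -3/4*(-24) = 18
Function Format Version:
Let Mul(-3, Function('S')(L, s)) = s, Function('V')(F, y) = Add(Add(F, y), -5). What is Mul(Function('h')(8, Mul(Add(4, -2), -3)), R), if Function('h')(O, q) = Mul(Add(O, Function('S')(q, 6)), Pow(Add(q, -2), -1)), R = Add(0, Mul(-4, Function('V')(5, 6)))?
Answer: 18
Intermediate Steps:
Function('V')(F, y) = Add(-5, F, y)
Function('S')(L, s) = Mul(Rational(-1, 3), s)
R = -24 (R = Add(0, Mul(-4, Add(-5, 5, 6))) = Add(0, Mul(-4, 6)) = Add(0, -24) = -24)
Function('h')(O, q) = Mul(Pow(Add(-2, q), -1), Add(-2, O)) (Function('h')(O, q) = Mul(Add(O, Mul(Rational(-1, 3), 6)), Pow(Add(q, -2), -1)) = Mul(Add(O, -2), Pow(Add(-2, q), -1)) = Mul(Add(-2, O), Pow(Add(-2, q), -1)) = Mul(Pow(Add(-2, q), -1), Add(-2, O)))
Mul(Function('h')(8, Mul(Add(4, -2), -3)), R) = Mul(Mul(Pow(Add(-2, Mul(Add(4, -2), -3)), -1), Add(-2, 8)), -24) = Mul(Mul(Pow(Add(-2, Mul(2, -3)), -1), 6), -24) = Mul(Mul(Pow(Add(-2, -6), -1), 6), -24) = Mul(Mul(Pow(-8, -1), 6), -24) = Mul(Mul(Rational(-1, 8), 6), -24) = Mul(Rational(-3, 4), -24) = 18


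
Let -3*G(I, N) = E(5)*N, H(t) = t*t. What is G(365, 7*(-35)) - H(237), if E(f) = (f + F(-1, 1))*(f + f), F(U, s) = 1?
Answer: -51269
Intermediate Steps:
E(f) = 2*f*(1 + f) (E(f) = (f + 1)*(f + f) = (1 + f)*(2*f) = 2*f*(1 + f))
H(t) = t²
G(I, N) = -20*N (G(I, N) = -2*5*(1 + 5)*N/3 = -2*5*6*N/3 = -20*N)
G(365, 7*(-35)) - H(237) = -140*(-35) - 1*237² = -20*(-245) - 1*56169 = 4900 - 56169 = -51269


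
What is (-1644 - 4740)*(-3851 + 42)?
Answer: 24316656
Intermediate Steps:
(-1644 - 4740)*(-3851 + 42) = -6384*(-3809) = 24316656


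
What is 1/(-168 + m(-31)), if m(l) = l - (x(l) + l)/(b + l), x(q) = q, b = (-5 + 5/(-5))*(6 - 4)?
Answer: -43/8619 ≈ -0.0049890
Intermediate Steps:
b = -12 (b = (-5 + 5*(-1/5))*2 = (-5 - 1)*2 = -6*2 = -12)
m(l) = l - 2*l/(-12 + l) (m(l) = l - (l + l)/(-12 + l) = l - 2*l/(-12 + l))
1/(-168 + m(-31)) = 1/(-168 - 31*(-14 - 31)/(-12 - 31)) = 1/(-168 - 31*(-45)/(-43)) = 1/(-168 - 31*(-1/43)*(-45)) = 1/(-168 - 1395/43) = 1/(-8619/43) = -43/8619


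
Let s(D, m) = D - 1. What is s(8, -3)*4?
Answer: 28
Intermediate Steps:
s(D, m) = -1 + D
s(8, -3)*4 = (-1 + 8)*4 = 7*4 = 28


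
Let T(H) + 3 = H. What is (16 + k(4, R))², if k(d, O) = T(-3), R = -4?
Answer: 100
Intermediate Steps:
T(H) = -3 + H
k(d, O) = -6 (k(d, O) = -3 - 3 = -6)
(16 + k(4, R))² = (16 - 6)² = 10² = 100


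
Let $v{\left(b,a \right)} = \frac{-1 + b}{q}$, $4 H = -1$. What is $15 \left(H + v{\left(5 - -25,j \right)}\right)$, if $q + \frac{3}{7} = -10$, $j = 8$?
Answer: $- \frac{13275}{292} \approx -45.462$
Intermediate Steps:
$q = - \frac{73}{7}$ ($q = - \frac{3}{7} - 10 = - \frac{73}{7} \approx -10.429$)
$H = - \frac{1}{4}$ ($H = \frac{1}{4} \left(-1\right) = - \frac{1}{4} \approx -0.25$)
$v{\left(b,a \right)} = \frac{7}{73} - \frac{7 b}{73}$ ($v{\left(b,a \right)} = \frac{-1 + b}{- \frac{73}{7}} = \left(-1 + b\right) \left(- \frac{7}{73}\right) = \frac{7}{73} - \frac{7 b}{73}$)
$15 \left(H + v{\left(5 - -25,j \right)}\right) = 15 \left(- \frac{1}{4} + \left(\frac{7}{73} - \frac{7 \left(5 - -25\right)}{73}\right)\right) = 15 \left(- \frac{1}{4} + \left(\frac{7}{73} - \frac{7 \left(5 + 25\right)}{73}\right)\right) = 15 \left(- \frac{1}{4} + \left(\frac{7}{73} - \frac{210}{73}\right)\right) = 15 \left(- \frac{1}{4} - \frac{203}{73}\right) = 15 \left(- \frac{885}{292}\right) = - \frac{13275}{292}$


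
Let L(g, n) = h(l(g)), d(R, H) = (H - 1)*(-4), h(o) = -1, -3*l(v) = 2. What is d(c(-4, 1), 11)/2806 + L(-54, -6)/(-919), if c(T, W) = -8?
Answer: -16977/1289357 ≈ -0.013167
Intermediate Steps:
l(v) = -2/3 (l(v) = -1/3*2 = -2/3)
d(R, H) = 4 - 4*H (d(R, H) = (-1 + H)*(-4) = 4 - 4*H)
L(g, n) = -1
d(c(-4, 1), 11)/2806 + L(-54, -6)/(-919) = (4 - 4*11)/2806 - 1/(-919) = (4 - 44)*(1/2806) - 1*(-1/919) = -40*1/2806 + 1/919 = -20/1403 + 1/919 = -16977/1289357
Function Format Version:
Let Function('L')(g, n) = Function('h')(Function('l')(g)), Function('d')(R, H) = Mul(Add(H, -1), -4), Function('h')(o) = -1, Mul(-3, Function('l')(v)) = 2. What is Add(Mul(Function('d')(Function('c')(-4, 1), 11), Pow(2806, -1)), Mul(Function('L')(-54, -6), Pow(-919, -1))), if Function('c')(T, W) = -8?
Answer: Rational(-16977, 1289357) ≈ -0.013167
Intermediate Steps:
Function('l')(v) = Rational(-2, 3) (Function('l')(v) = Mul(Rational(-1, 3), 2) = Rational(-2, 3))
Function('d')(R, H) = Add(4, Mul(-4, H)) (Function('d')(R, H) = Mul(Add(-1, H), -4) = Add(4, Mul(-4, H)))
Function('L')(g, n) = -1
Add(Mul(Function('d')(Function('c')(-4, 1), 11), Pow(2806, -1)), Mul(Function('L')(-54, -6), Pow(-919, -1))) = Add(Mul(Add(4, Mul(-4, 11)), Pow(2806, -1)), Mul(-1, Pow(-919, -1))) = Add(Mul(Add(4, -44), Rational(1, 2806)), Mul(-1, Rational(-1, 919))) = Add(Mul(-40, Rational(1, 2806)), Rational(1, 919)) = Add(Rational(-20, 1403), Rational(1, 919)) = Rational(-16977, 1289357)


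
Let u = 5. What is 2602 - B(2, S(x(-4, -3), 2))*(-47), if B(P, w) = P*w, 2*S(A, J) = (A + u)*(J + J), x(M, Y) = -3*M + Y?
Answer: 5234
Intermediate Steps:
x(M, Y) = Y - 3*M
S(A, J) = J*(5 + A) (S(A, J) = ((A + 5)*(J + J))/2 = ((5 + A)*(2*J))/2 = (2*J*(5 + A))/2 = J*(5 + A))
2602 - B(2, S(x(-4, -3), 2))*(-47) = 2602 - 2*(2*(5 + (-3 - 3*(-4))))*(-47) = 2602 - 2*(2*(5 + (-3 + 12)))*(-47) = 2602 - 2*(2*(5 + 9))*(-47) = 2602 - 2*(2*14)*(-47) = 2602 - 2*28*(-47) = 2602 - 56*(-47) = 2602 - 1*(-2632) = 2602 + 2632 = 5234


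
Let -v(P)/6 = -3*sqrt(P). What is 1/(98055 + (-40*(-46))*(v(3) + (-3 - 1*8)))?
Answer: 15563/552874205 - 6624*sqrt(3)/552874205 ≈ 7.3975e-6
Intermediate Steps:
v(P) = 18*sqrt(P) (v(P) = -(-18)*sqrt(P) = 18*sqrt(P))
1/(98055 + (-40*(-46))*(v(3) + (-3 - 1*8))) = 1/(98055 + (-40*(-46))*(18*sqrt(3) + (-3 - 1*8))) = 1/(98055 + 1840*(18*sqrt(3) + (-3 - 8))) = 1/(98055 + 1840*(18*sqrt(3) - 11)) = 1/(98055 + 1840*(-11 + 18*sqrt(3))) = 1/(98055 + (-20240 + 33120*sqrt(3))) = 1/(77815 + 33120*sqrt(3))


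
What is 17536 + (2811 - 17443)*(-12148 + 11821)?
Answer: 4802200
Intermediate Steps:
17536 + (2811 - 17443)*(-12148 + 11821) = 17536 - 14632*(-327) = 17536 + 4784664 = 4802200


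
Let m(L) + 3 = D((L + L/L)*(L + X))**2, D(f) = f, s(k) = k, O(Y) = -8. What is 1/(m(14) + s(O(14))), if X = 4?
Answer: 1/72889 ≈ 1.3719e-5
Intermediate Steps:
m(L) = -3 + (1 + L)**2*(4 + L)**2 (m(L) = -3 + ((L + L/L)*(L + 4))**2 = -3 + ((L + 1)*(4 + L))**2 = -3 + ((1 + L)*(4 + L))**2 = -3 + (1 + L)**2*(4 + L)**2)
1/(m(14) + s(O(14))) = 1/((-3 + (4 + 14**2 + 5*14)**2) - 8) = 1/((-3 + (4 + 196 + 70)**2) - 8) = 1/((-3 + 270**2) - 8) = 1/((-3 + 72900) - 8) = 1/(72897 - 8) = 1/72889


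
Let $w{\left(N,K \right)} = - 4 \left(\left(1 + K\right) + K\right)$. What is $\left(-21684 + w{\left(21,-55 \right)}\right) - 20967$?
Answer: $-42215$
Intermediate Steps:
$w{\left(N,K \right)} = -4 - 8 K$ ($w{\left(N,K \right)} = - 4 \left(1 + 2 K\right) = -4 - 8 K$)
$\left(-21684 + w{\left(21,-55 \right)}\right) - 20967 = \left(-21684 - -436\right) - 20967 = \left(-21684 + \left(-4 + 440\right)\right) - 20967 = \left(-21684 + 436\right) - 20967 = -21248 - 20967 = -42215$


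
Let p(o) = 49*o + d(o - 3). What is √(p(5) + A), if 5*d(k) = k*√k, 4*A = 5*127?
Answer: √(40375 + 40*√2)/10 ≈ 20.108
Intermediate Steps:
A = 635/4 (A = (5*127)/4 = (¼)*635 = 635/4 ≈ 158.75)
d(k) = k^(3/2)/5 (d(k) = (k*√k)/5 = k^(3/2)/5)
p(o) = 49*o + (-3 + o)^(3/2)/5 (p(o) = 49*o + (o - 3)^(3/2)/5 = 49*o + (-3 + o)^(3/2)/5)
√(p(5) + A) = √((49*5 + (-3 + 5)^(3/2)/5) + 635/4) = √((245 + 2^(3/2)/5) + 635/4) = √((245 + (2*√2)/5) + 635/4) = √((245 + 2*√2/5) + 635/4) = √(1615/4 + 2*√2/5)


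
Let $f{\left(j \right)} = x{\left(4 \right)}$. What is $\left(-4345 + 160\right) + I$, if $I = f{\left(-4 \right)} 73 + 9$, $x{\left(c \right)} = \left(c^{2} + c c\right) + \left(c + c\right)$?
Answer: $-1256$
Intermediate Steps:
$x{\left(c \right)} = 2 c + 2 c^{2}$ ($x{\left(c \right)} = \left(c^{2} + c^{2}\right) + 2 c = 2 c^{2} + 2 c = 2 c + 2 c^{2}$)
$f{\left(j \right)} = 40$ ($f{\left(j \right)} = 2 \cdot 4 \left(1 + 4\right) = 2 \cdot 4 \cdot 5 = 40$)
$I = 2929$ ($I = 40 \cdot 73 + 9 = 2920 + 9 = 2929$)
$\left(-4345 + 160\right) + I = \left(-4345 + 160\right) + 2929 = -4185 + 2929 = -1256$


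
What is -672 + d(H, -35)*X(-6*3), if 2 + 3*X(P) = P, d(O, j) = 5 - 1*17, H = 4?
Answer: -592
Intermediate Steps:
d(O, j) = -12 (d(O, j) = 5 - 17 = -12)
X(P) = -⅔ + P/3
-672 + d(H, -35)*X(-6*3) = -672 - 12*(-⅔ + (-6*3)/3) = -672 - 12*(-⅔ + (⅓)*(-18)) = -672 - 12*(-⅔ - 6) = -672 - 12*(-20/3) = -672 + 80 = -592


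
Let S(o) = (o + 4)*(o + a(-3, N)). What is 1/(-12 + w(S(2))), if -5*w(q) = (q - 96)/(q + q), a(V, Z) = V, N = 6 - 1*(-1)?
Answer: -10/137 ≈ -0.072993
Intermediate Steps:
N = 7 (N = 6 + 1 = 7)
S(o) = (-3 + o)*(4 + o) (S(o) = (o + 4)*(o - 3) = (4 + o)*(-3 + o) = (-3 + o)*(4 + o))
w(q) = -(-96 + q)/(10*q) (w(q) = -(q - 96)/(5*(q + q)) = -(-96 + q)/(5*(2*q)) = -(-96 + q)*1/(2*q)/5 = -(-96 + q)/(10*q))
1/(-12 + w(S(2))) = 1/(-12 + (96 - (-12 + 2 + 2**2))/(10*(-12 + 2 + 2**2))) = 1/(-12 + (96 - (-12 + 2 + 4))/(10*(-12 + 2 + 4))) = 1/(-12 + (1/10)*(96 - 1*(-6))/(-6)) = 1/(-12 + (1/10)*(-1/6)*(96 + 6)) = 1/(-12 + (1/10)*(-1/6)*102) = 1/(-12 - 17/10) = 1/(-137/10) = -10/137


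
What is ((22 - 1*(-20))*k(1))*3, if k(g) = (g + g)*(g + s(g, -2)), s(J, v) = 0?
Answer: 252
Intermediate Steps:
k(g) = 2*g² (k(g) = (g + g)*(g + 0) = (2*g)*g = 2*g²)
((22 - 1*(-20))*k(1))*3 = ((22 - 1*(-20))*(2*1²))*3 = ((22 + 20)*(2*1))*3 = (42*2)*3 = 84*3 = 252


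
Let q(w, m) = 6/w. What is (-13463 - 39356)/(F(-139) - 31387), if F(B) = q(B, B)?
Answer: 7341841/4362799 ≈ 1.6828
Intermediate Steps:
F(B) = 6/B
(-13463 - 39356)/(F(-139) - 31387) = (-13463 - 39356)/(6/(-139) - 31387) = -52819/(6*(-1/139) - 31387) = -52819/(-6/139 - 31387) = -52819/(-4362799/139) = -52819*(-139/4362799) = 7341841/4362799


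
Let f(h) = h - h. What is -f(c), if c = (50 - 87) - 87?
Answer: 0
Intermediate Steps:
c = -124 (c = -37 - 87 = -124)
f(h) = 0
-f(c) = -1*0 = 0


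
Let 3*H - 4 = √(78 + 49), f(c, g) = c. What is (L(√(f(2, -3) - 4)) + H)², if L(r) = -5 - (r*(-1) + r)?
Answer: (11 - √127)²/9 ≈ 0.0080657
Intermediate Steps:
H = 4/3 + √127/3 (H = 4/3 + √(78 + 49)/3 = 4/3 + √127/3 ≈ 5.0898)
L(r) = -5 (L(r) = -5 - (-r + r) = -5 - 1*0 = -5 + 0 = -5)
(L(√(f(2, -3) - 4)) + H)² = (-5 + (4/3 + √127/3))² = (-11/3 + √127/3)²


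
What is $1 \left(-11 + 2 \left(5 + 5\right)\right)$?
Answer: $9$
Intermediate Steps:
$1 \left(-11 + 2 \left(5 + 5\right)\right) = 1 \left(-11 + 2 \cdot 10\right) = 1 \left(-11 + 20\right) = 1 \cdot 9 = 9$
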